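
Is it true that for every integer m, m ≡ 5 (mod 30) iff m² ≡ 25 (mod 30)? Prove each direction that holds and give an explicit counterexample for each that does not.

Only the forward direction holds.

[⇒] Suppose m ≡ 5 (mod 30). Write m = 30j + 5. Then (30j + 5)² = 900j² + 300j + 25 = 30(30j² + 10j) + 25, so m² ≡ 25 (mod 30).

[⇐] This fails: take m = 25. Then 25² = 625 ≡ 25 (mod 30), yet 25 ≡ 25 (mod 30), not 5.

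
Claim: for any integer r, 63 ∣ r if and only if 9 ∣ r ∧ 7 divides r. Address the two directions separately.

Equivalent; both directions hold.

[⇐] Suppose 9 ∣ r and 7 ∣ r. Any common multiple of 9 and 7 is a multiple of their lcm; here gcd(9, 7) = 1, so lcm(9, 7) = 9·7 = 63, so 63 ∣ r.

[⇒] If 63 ∣ r, write r = 63q. Since 63 = 7·9, r = 9·(7q), so 9 ∣ r; and since 63 = 9·7, r = 7·(9q), so 7 ∣ r.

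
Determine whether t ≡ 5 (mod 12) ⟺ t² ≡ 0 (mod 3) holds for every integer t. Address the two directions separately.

Neither implication holds.

(⟹) This fails: take t = 5. Then 5 ≡ 5 (mod 12), but 5² = 25 ≡ 1 (mod 3), not 0.

(⟸) This fails: take t = 0. Then 0² = 0 ≡ 0 (mod 3), yet 0 ≡ 0 (mod 12), not 5.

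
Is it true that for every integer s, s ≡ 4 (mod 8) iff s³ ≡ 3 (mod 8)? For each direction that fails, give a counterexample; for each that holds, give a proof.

Neither implication holds.

[⇒] This fails: take s = 4. Then 4 ≡ 4 (mod 8), but 4³ = 64 ≡ 0 (mod 8), not 3.

[⇐] This fails: take s = 3. Then 3³ = 27 ≡ 3 (mod 8), yet 3 ≡ 3 (mod 8), not 4.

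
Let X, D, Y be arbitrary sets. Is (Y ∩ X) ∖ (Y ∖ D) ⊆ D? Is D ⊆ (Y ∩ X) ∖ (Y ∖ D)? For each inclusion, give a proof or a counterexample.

(⊆) Let x ∈ (Y ∩ X) ∖ (Y ∖ D). Then x ∈ X ∩ D ∩ Y, from which x ∈ D.

(⊇) This inclusion fails. Take X = ∅, D = {1}, Y = ∅; then 1 ∈ D but 1 ∉ (Y ∩ X) ∖ (Y ∖ D).

The sets are not equal: only the forward inclusion holds.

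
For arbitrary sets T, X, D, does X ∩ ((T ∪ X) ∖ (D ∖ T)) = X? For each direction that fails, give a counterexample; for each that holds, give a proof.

Only the forward inclusion holds.

(⟹) Let x ∈ X ∩ ((T ∪ X) ∖ (D ∖ T)). Then either x ∈ X and x ∉ T, D; or x ∈ T ∩ X and x ∉ D; or x ∈ T ∩ X ∩ D. In each case x ∈ X, so X ∩ ((T ∪ X) ∖ (D ∖ T)) ⊆ X.

(⟸) This inclusion fails. Take T = ∅, X = {1}, D = {1}; then 1 ∈ X but 1 ∉ X ∩ ((T ∪ X) ∖ (D ∖ T)).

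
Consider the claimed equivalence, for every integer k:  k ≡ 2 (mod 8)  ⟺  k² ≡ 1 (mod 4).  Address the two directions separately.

(→) This fails: take k = 2. Then 2 ≡ 2 (mod 8), but 2² = 4 ≡ 0 (mod 4), not 1.

(←) This fails: take k = 1. Then 1² = 1 ≡ 1 (mod 4), yet 1 ≡ 1 (mod 8), not 2.

Neither implication holds.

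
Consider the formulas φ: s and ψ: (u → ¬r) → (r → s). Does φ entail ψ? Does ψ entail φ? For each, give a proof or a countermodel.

[⇒] Assume the antecedent. If u is true, (u → ¬r) → (r → s) reduces to true regardless of the other variables. If u is false, the antecedent forces (u = F, r = F, s = T) or (u = F, r = T, s = T), and (u → ¬r) → (r → s) holds there. Either way (u → ¬r) → (r → s) holds.

[⇐] This fails. Under u = F, r = F, s = F, the left side is false but the right side is true.

Only the forward implication holds.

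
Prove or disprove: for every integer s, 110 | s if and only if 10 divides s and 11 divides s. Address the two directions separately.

Forward direction. If 110 ∣ s, write s = 110q. Since 110 = 11·10, s = 10·(11q), so 10 ∣ s; and since 110 = 10·11, s = 11·(10q), so 11 ∣ s.

Converse. Suppose 10 ∣ s and 11 ∣ s. Any common multiple of 10 and 11 is a multiple of their lcm; here gcd(10, 11) = 1, so lcm(10, 11) = 10·11 = 110, so 110 ∣ s.

Both implications hold.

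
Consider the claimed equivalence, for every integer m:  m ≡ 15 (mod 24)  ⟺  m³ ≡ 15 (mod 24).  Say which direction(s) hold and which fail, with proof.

(⇒) Suppose m ≡ 15 (mod 24). Write m = 24j + 15. Then (24j + 15)³ = 13824j³ + 25920j² + 16200j + 3375 = 24(576j³ + 1080j² + 675j + 140) + 15, so m³ ≡ 15 (mod 24).

(⇐) Conversely, suppose m³ ≡ 15 (mod 24). The only residue r in {0, …, 23} with r³ ≡ 15 (mod 24) is r = 15, so m ≡ 15 (mod 24).

Both directions hold.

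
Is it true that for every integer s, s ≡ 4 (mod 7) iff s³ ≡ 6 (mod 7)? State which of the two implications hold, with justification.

(⇒) This fails: take s = 4. Then 4 ≡ 4 (mod 7), but 4³ = 64 ≡ 1 (mod 7), not 6.

(⇐) This fails: take s = 3. Then 3³ = 27 ≡ 6 (mod 7), yet 3 ≡ 3 (mod 7), not 4.

Neither implication holds.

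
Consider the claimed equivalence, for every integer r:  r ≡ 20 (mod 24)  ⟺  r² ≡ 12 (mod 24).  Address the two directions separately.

(⟹) This fails: take r = 20. Then 20 ≡ 20 (mod 24), but 20² = 400 ≡ 16 (mod 24), not 12.

(⟸) This fails: take r = 6. Then 6² = 36 ≡ 12 (mod 24), yet 6 ≡ 6 (mod 24), not 20.

Neither direction holds.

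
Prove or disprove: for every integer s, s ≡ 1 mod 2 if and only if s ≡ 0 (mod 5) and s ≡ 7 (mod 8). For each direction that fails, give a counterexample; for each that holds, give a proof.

Forward direction. This fails: s = 1 gives 1 ≡ 1 (mod 2) but 1 ≡ 1 (mod 5), so the conjunction on the right does not hold.

Converse. If s ≡ 0 (mod 5) and s ≡ 7 (mod 8), then by the Chinese remainder theorem s ≡ 15 (mod 40). Since 15 ≡ 1 (mod 2) and 2 ∣ 40, we get s ≡ 1 (mod 2).

Only the reverse direction holds.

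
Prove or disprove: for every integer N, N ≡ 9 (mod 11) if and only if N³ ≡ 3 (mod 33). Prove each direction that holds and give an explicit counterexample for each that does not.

The forward direction fails; the converse holds.

(⟹) This fails: take N = 20. Then 20 ≡ 9 (mod 11), but 20³ = 8000 ≡ 14 (mod 33), not 3.

(⟸) Conversely, the residues r modulo 33 with r³ ≡ 3 (mod 33) are exactly {9}, and each is ≡ 9 (mod 11).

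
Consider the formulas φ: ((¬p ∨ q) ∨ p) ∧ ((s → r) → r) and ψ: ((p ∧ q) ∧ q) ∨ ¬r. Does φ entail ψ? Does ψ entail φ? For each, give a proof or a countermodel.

Neither direction holds.

(⟹) This fails. Under r = T, q = F, p = F, s = F, the left side is true but the right side is false.

(⟸) This fails. Under r = F, q = F, p = F, s = F, the left side is false but the right side is true.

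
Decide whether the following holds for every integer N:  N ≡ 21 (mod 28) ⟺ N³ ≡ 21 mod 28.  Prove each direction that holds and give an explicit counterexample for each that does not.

Both directions hold; the statement is true.

(⟹) Suppose N ≡ 21 (mod 28). Write N = 28j + 21. Then (28j + 21)³ = 21952j³ + 49392j² + 37044j + 9261 = 28(784j³ + 1764j² + 1323j + 330) + 21, so N³ ≡ 21 (mod 28).

(⟸) Conversely, suppose N³ ≡ 21 (mod 28). The only residue r in {0, …, 27} with r³ ≡ 21 (mod 28) is r = 21, so N ≡ 21 (mod 28).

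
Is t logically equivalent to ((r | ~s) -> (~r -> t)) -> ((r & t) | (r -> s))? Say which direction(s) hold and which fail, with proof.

Only the forward implication holds.

(⟹) Assume the antecedent. If s is true, the consequent reduces to true regardless of the other variables. If s is false, the antecedent forces (s = F, t = T, r = F) or (s = F, t = T, r = T), and the consequent holds there. Either way the consequent holds.

(⟸) This fails. Under s = F, t = F, r = F, the left side is false but the right side is true.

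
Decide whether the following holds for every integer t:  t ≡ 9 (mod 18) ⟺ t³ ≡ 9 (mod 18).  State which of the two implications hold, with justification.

(⇒) Suppose t ≡ 9 (mod 18). Write t = 18j + 9. Then (18j + 9)³ = 5832j³ + 8748j² + 4374j + 729 = 18(324j³ + 486j² + 243j + 40) + 9, so t³ ≡ 9 (mod 18).

(⇐) This fails: take t = 3. Then 3³ = 27 ≡ 9 (mod 18), yet 3 ≡ 3 (mod 18), not 9.

(⇒) holds; (⇐) fails.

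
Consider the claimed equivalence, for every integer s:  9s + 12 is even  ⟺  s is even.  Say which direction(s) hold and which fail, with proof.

Both implications hold.

(⇒) Suppose 9s + 12 is even. Since 9 is odd, 9s and s have the same parity, so 9s + 12 ≡ s + 12 (mod 2). As 12 is even, 9s + 12 is even exactly when s is even. Thus s is even.

(⇐) Conversely, suppose s is even; write s = 2j. Then 9s + 12 = 9·(2j) + 12 = 2·9j + 12, which is even.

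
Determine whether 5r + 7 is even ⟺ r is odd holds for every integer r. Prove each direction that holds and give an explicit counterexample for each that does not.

Both directions hold.

(⇒) Suppose 5r + 7 is even. Since 5 is odd, 5r and r have the same parity, so 5r + 7 ≡ r + 7 (mod 2). As 7 is odd, 5r + 7 is even exactly when r is odd. Thus r is odd.

(⇐) Conversely, suppose r is odd; write r = 2j + 1. Then 5r + 7 = 5·(2j + 1) + 7 = 2·5j + 12, which is even.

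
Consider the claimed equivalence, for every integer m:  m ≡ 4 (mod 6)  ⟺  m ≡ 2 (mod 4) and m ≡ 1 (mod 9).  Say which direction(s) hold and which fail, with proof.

Only the reverse direction holds.

Forward direction. This fails: m = 34 gives 34 ≡ 4 (mod 6) but 34 ≡ 7 (mod 9), so the conjunction on the right does not hold.

Converse. If m ≡ 2 (mod 4) and m ≡ 1 (mod 9), then by the Chinese remainder theorem m ≡ 10 (mod 36). Since 10 ≡ 4 (mod 6) and 6 ∣ 36, we get m ≡ 4 (mod 6).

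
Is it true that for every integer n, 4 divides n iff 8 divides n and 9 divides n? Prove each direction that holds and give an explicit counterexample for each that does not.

Only the reverse direction holds.

(→) This fails: take n = 4. Certainly 4 ∣ 4, but 8 ∤ 4.

(←) Suppose 8 ∣ n and 9 ∣ n. Any common multiple of 8 and 9 is a multiple of their lcm; here gcd(8, 9) = 1, so lcm(8, 9) = 8·9 = 72, so 72 ∣ n. Since 4 ∣ 72, it follows that 4 ∣ n.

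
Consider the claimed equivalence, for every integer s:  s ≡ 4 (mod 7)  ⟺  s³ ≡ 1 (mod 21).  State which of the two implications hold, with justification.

Neither direction holds.

Forward direction. This fails: take s = 11. Then 11 ≡ 4 (mod 7), but 11³ = 1331 ≡ 8 (mod 21), not 1.

Converse. This fails: take s = 1. Then 1³ = 1 ≡ 1 (mod 21), yet 1 ≡ 1 (mod 7), not 4.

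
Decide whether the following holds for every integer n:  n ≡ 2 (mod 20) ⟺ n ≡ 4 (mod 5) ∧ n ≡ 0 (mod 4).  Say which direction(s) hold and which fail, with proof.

Both directions fail.

[⇒] This fails: n = 2 gives 2 ≡ 2 (mod 20) but 2 ≡ 2 (mod 5), so the conjunction on the right does not hold.

[⇐] This fails: n = 4 satisfies both congruences on the right (4 ≡ 4 mod 5 and 4 ≡ 0 mod 4) yet 4 ≡ 4 (mod 20), not 2.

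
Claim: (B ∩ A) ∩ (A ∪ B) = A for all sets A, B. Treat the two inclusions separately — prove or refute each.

Only the forward inclusion holds.

Forward inclusion. Let x ∈ (B ∩ A) ∩ (A ∪ B). Then x ∈ A ∩ B, from which x ∈ A.

Reverse inclusion. This inclusion fails. Take A = {1}, B = ∅; then 1 ∈ A but 1 ∉ (B ∩ A) ∩ (A ∪ B).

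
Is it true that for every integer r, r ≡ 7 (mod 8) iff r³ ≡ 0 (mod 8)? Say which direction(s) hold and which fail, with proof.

Forward direction. This fails: take r = 7. Then 7 ≡ 7 (mod 8), but 7³ = 343 ≡ 7 (mod 8), not 0.

Converse. This fails: take r = 0. Then 0³ = 0 ≡ 0 (mod 8), yet 0 ≡ 0 (mod 8), not 7.

Neither implication holds.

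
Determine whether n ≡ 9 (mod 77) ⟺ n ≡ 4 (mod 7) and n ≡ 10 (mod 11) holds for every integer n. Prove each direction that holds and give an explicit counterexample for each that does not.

Forward direction. This fails: n = 9 gives 9 ≡ 9 (mod 77) but 9 ≡ 2 (mod 7), so the conjunction on the right does not hold.

Converse. This fails: n = 32 satisfies both congruences on the right (32 ≡ 4 mod 7 and 32 ≡ 10 mod 11) yet 32 ≡ 32 (mod 77), not 9.

(⇒) fails and (⇐) fails.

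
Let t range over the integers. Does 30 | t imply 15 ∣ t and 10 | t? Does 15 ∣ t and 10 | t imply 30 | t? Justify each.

(⟹) If 30 ∣ t, write t = 30q. Since 30 = 2·15, t = 15·(2q), so 15 ∣ t; and since 30 = 3·10, t = 10·(3q), so 10 ∣ t.

(⟸) Suppose 15 ∣ t and 10 ∣ t. Any common multiple of 15 and 10 is a multiple of their lcm; here lcm(15, 10) = 15·10/gcd(15, 10) = 150/5 = 30, so 30 ∣ t.

Both directions hold; the statement is true.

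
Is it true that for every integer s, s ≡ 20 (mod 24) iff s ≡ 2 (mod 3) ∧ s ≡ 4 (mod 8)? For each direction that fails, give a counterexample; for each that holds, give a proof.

(⇒) Suppose s ≡ 20 (mod 24); write s = 24j + 20. Since 3 ∣ 24, reducing mod 3 gives s ≡ 20 ≡ 2 (mod 3); since 8 ∣ 24, reducing mod 8 gives s ≡ 20 ≡ 4 (mod 8).

(⇐) Conversely, if s ≡ 2 (mod 3) and s ≡ 4 (mod 8), then by the Chinese remainder theorem s ≡ 20 (mod 24). This is exactly s ≡ 20 (mod 24).

Both directions hold; the statement is true.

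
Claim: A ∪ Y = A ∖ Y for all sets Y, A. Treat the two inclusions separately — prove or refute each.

Forward inclusion. This inclusion fails. Take Y = {1}, A = ∅; then 1 ∈ A ∪ Y but 1 ∉ A ∖ Y.

Reverse inclusion. Let x ∈ A ∖ Y. Then x ∈ A and x ∉ Y, from which x ∈ A ∪ Y.

(⊆) fails; (⊇) holds.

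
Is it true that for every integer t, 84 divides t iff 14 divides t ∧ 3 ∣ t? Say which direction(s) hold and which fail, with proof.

The forward direction holds; the converse fails.

(⟹) If 84 ∣ t, write t = 84q. Since 84 = 6·14, t = 14·(6q), so 14 ∣ t; and since 84 = 28·3, t = 3·(28q), so 3 ∣ t.

(⟸) This fails: take t = 42. Both 14 ∣ 42 and 3 ∣ 42, yet 42 is not a multiple of 84 (since 42 = 0·84 + 42), so 84 ∤ 42.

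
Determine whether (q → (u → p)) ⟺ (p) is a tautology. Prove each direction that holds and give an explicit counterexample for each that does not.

Not equivalent: only (⇐) holds.

Forward direction. This fails. Under u = F, p = F, q = F, the left side is true but the right side is false.

Converse. Assume the antecedent. If u is true, the antecedent forces (u = T, p = T, q = F) or (u = T, p = T, q = T), and q → (u → p) holds there. If u is false, q → (u → p) reduces to true regardless of the other variables. Either way q → (u → p) holds.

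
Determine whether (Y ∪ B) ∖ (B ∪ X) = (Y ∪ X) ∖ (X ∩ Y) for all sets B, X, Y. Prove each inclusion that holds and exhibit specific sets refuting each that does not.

(⊆) Let x ∈ (Y ∪ B) ∖ (B ∪ X). Then x ∈ Y and x ∉ B, X, from which x ∈ (Y ∪ X) ∖ (X ∩ Y).

(⊇) This inclusion fails. Take B = ∅, X = {1}, Y = ∅; then 1 ∈ (Y ∪ X) ∖ (X ∩ Y) but 1 ∉ (Y ∪ B) ∖ (B ∪ X).

Only the forward inclusion holds.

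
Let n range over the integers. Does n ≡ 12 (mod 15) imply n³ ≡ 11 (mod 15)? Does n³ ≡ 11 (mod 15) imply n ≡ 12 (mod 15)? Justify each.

Neither implication holds.

(→) This fails: take n = 12. Then 12 ≡ 12 (mod 15), but 12³ = 1728 ≡ 3 (mod 15), not 11.

(←) This fails: take n = 11. Then 11³ = 1331 ≡ 11 (mod 15), yet 11 ≡ 11 (mod 15), not 12.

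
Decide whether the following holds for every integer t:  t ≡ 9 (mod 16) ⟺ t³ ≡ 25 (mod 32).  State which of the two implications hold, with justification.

(⇒) fails; (⇐) holds.

Forward direction. This fails: take t = 25. Then 25 ≡ 9 (mod 16), but 25³ = 15625 ≡ 9 (mod 32), not 25.

Converse. The residues r modulo 32 with r³ ≡ 25 (mod 32) are exactly {9}, and each is ≡ 9 (mod 16).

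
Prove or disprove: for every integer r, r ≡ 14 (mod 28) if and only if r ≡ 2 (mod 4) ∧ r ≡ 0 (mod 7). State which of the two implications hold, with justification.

Both directions hold; the statement is true.

[⇒] Suppose r ≡ 14 (mod 28); write r = 28j + 14. Since 4 ∣ 28, reducing mod 4 gives r ≡ 14 ≡ 2 (mod 4); since 7 ∣ 28, reducing mod 7 gives r ≡ 14 ≡ 0 (mod 7).

[⇐] Conversely, if r ≡ 2 (mod 4) and r ≡ 0 (mod 7), then by the Chinese remainder theorem r ≡ 14 (mod 28). This is exactly r ≡ 14 (mod 28).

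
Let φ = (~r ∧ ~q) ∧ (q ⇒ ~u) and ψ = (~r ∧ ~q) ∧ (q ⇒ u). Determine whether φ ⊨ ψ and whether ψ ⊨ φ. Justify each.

(⟹) Assume the antecedent. If q is true, the antecedent cannot hold. If q is false, the antecedent forces (q = F, r = F, u = F) or (q = F, r = F, u = T), and (~r ∧ ~q) ∧ (q ⇒ u) holds there. Either way (~r ∧ ~q) ∧ (q ⇒ u) holds.

(⟸) Assume the antecedent. If q is true, the antecedent cannot hold. If q is false, the antecedent forces (q = F, r = F, u = F) or (q = F, r = F, u = T), and (~r ∧ ~q) ∧ (q ⇒ ~u) holds there. Either way (~r ∧ ~q) ∧ (q ⇒ ~u) holds.

The biconditional holds.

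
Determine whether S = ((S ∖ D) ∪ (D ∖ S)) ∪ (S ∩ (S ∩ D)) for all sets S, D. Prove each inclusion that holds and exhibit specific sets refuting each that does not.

Reverse inclusion. This inclusion fails. Take S = ∅, D = {1}; then 1 ∈ ((S ∖ D) ∪ (D ∖ S)) ∪ (S ∩ (S ∩ D)) but 1 ∉ S.

Forward inclusion. Let x ∈ S. Then either x ∈ S and x ∉ D; or x ∈ S ∩ D. In each case x ∈ ((S ∖ D) ∪ (D ∖ S)) ∪ (S ∩ (S ∩ D)), so S ⊆ ((S ∖ D) ∪ (D ∖ S)) ∪ (S ∩ (S ∩ D)).

(⊆) holds; (⊇) fails.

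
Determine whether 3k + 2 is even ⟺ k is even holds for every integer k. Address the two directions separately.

Equivalent; both directions hold.

[⇒] Suppose 3k + 2 is even. Since 3 is odd, 3k and k have the same parity, so 3k + 2 ≡ k + 2 (mod 2). As 2 is even, 3k + 2 is even exactly when k is even. Thus k is even.

[⇐] Conversely, suppose k is even; write k = 2j. Then 3k + 2 = 3·(2j) + 2 = 2·3j + 2, which is even.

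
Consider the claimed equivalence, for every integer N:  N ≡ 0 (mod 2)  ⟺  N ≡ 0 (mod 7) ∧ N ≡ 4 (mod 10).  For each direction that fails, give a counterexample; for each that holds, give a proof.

Only the converse holds.

(←) If N ≡ 0 (mod 7) and N ≡ 4 (mod 10), then by the Chinese remainder theorem N ≡ 14 (mod 70). Since 14 ≡ 0 (mod 2) and 2 ∣ 70, we get N ≡ 0 (mod 2).

(→) This fails: N = 0 gives 0 ≡ 0 (mod 2) but 0 ≡ 0 (mod 10), so the conjunction on the right does not hold.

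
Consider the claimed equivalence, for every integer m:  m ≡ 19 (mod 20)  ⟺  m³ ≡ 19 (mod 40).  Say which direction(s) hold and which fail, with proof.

[⇒] This fails: take m = 39. Then 39 ≡ 19 (mod 20), but 39³ = 59319 ≡ 39 (mod 40), not 19.

[⇐] Conversely, the residues r modulo 40 with r³ ≡ 19 (mod 40) are exactly {19}, and each is ≡ 19 (mod 20).

Only the reverse direction holds.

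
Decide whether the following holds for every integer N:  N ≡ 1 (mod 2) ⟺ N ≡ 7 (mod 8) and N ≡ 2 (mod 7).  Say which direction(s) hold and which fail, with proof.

(←) If N ≡ 7 (mod 8) and N ≡ 2 (mod 7), then by the Chinese remainder theorem N ≡ 23 (mod 56). Since 23 ≡ 1 (mod 2) and 2 ∣ 56, we get N ≡ 1 (mod 2).

(→) This fails: N = 1 gives 1 ≡ 1 (mod 2) but 1 ≡ 1 (mod 8), so the conjunction on the right does not hold.

(⇒) fails; (⇐) holds.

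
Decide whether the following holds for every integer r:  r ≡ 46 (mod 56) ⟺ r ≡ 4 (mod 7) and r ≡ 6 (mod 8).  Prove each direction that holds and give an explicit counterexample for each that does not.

(⇒) Suppose r ≡ 46 (mod 56); write r = 56j + 46. Since 7 ∣ 56, reducing mod 7 gives r ≡ 46 ≡ 4 (mod 7); since 8 ∣ 56, reducing mod 8 gives r ≡ 46 ≡ 6 (mod 8).

(⇐) Conversely, if r ≡ 4 (mod 7) and r ≡ 6 (mod 8), then by the Chinese remainder theorem r ≡ 46 (mod 56). This is exactly r ≡ 46 (mod 56).

Both implications hold.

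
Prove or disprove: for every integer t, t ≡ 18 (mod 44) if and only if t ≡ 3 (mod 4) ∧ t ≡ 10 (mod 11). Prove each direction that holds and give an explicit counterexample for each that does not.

Both directions fail.

(→) This fails: t = 18 gives 18 ≡ 18 (mod 44) but 18 ≡ 2 (mod 4), so the conjunction on the right does not hold.

(←) This fails: t = 43 satisfies both congruences on the right (43 ≡ 3 mod 4 and 43 ≡ 10 mod 11) yet 43 ≡ 43 (mod 44), not 18.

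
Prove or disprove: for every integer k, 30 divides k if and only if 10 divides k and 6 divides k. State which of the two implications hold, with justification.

(⇒) If 30 ∣ k, write k = 30q. Since 30 = 3·10, k = 10·(3q), so 10 ∣ k; and since 30 = 5·6, k = 6·(5q), so 6 ∣ k.

(⇐) Suppose 10 ∣ k and 6 ∣ k. Any common multiple of 10 and 6 is a multiple of their lcm; here lcm(10, 6) = 10·6/gcd(10, 6) = 60/2 = 30, so 30 ∣ k.

Both directions hold; the statement is true.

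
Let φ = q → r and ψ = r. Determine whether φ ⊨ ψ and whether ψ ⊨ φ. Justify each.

Forward direction. This fails. Under r = F, q = F, the left side is true but the right side is false.

Converse. Assume the antecedent. If r is true, q → r reduces to true regardless of the other variables. If r is false, the antecedent cannot hold. Either way q → r holds.

(⇒) fails; (⇐) holds.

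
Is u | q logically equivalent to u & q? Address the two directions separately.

[⇒] This fails. Under u = T, q = F, the left side is true but the right side is false.

[⇐] Assume the antecedent. If u is true, u | q reduces to true regardless of the other variables. If u is false, the antecedent cannot hold. Either way u | q holds.

(⇒) fails; (⇐) holds.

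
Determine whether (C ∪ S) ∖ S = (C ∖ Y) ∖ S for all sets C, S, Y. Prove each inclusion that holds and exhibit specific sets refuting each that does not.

Only the reverse inclusion holds.

(⟹) This inclusion fails. Take C = {1}, S = ∅, Y = {1}; then 1 ∈ (C ∪ S) ∖ S but 1 ∉ (C ∖ Y) ∖ S.

(⟸) Let x ∈ (C ∖ Y) ∖ S. Then x ∈ C and x ∉ S, Y, from which x ∈ (C ∪ S) ∖ S.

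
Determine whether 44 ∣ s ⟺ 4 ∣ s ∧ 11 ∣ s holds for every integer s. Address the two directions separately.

Forward direction. If 44 ∣ s, write s = 44q. Since 44 = 11·4, s = 4·(11q), so 4 ∣ s; and since 44 = 4·11, s = 11·(4q), so 11 ∣ s.

Converse. Suppose 4 ∣ s and 11 ∣ s. Any common multiple of 4 and 11 is a multiple of their lcm; here gcd(4, 11) = 1, so lcm(4, 11) = 4·11 = 44, so 44 ∣ s.

Equivalent; both directions hold.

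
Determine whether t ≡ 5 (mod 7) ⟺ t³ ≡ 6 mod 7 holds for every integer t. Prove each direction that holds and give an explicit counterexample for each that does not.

Only the forward implication holds.

(→) Suppose t ≡ 5 (mod 7). Write t = 7j + 5. Then (7j + 5)³ = 343j³ + 735j² + 525j + 125 = 7(49j³ + 105j² + 75j + 17) + 6, so t³ ≡ 6 (mod 7).

(←) This fails: take t = 3. Then 3³ = 27 ≡ 6 (mod 7), yet 3 ≡ 3 (mod 7), not 5.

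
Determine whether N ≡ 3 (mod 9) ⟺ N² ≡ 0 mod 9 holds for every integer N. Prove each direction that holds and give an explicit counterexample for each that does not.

(⇒) Suppose N ≡ 3 (mod 9). Write N = 9j + 3. Then (9j + 3)² = 81j² + 54j + 9 = 9(9j² + 6j + 1) + 0, so N² ≡ 0 (mod 9).

(⇐) This fails: take N = 0. Then 0² = 0 ≡ 0 (mod 9), yet 0 ≡ 0 (mod 9), not 3.

Only the forward direction holds.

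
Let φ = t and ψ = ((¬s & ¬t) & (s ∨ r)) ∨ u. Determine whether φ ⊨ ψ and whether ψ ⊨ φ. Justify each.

Neither implication holds.

(⟹) This fails. Under u = F, s = F, r = F, t = T, the left side is true but the right side is false.

(⟸) This fails. Under u = T, s = F, r = F, t = F, the left side is false but the right side is true.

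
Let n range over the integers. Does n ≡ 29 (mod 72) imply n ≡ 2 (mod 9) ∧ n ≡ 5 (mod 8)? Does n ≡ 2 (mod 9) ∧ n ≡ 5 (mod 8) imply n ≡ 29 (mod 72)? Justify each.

Forward direction. Suppose n ≡ 29 (mod 72); write n = 72j + 29. Since 9 ∣ 72, reducing mod 9 gives n ≡ 29 ≡ 2 (mod 9); since 8 ∣ 72, reducing mod 8 gives n ≡ 29 ≡ 5 (mod 8).

Converse. If n ≡ 2 (mod 9) and n ≡ 5 (mod 8), then by the Chinese remainder theorem n ≡ 29 (mod 72). This is exactly n ≡ 29 (mod 72).

The biconditional holds.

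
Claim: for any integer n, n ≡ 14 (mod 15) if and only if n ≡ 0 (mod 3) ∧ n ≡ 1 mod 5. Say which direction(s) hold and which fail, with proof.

Forward direction. This fails: n = 14 gives 14 ≡ 14 (mod 15) but 14 ≡ 2 (mod 3), so the conjunction on the right does not hold.

Converse. This fails: n = 6 satisfies both congruences on the right (6 ≡ 0 mod 3 and 6 ≡ 1 mod 5) yet 6 ≡ 6 (mod 15), not 14.

Both directions fail.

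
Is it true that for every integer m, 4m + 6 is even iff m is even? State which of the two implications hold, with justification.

The forward direction fails; the converse holds.

(⇒) This fails: take m = 7. Then 4m + 6 = 34, which is even, yet m = 7 is odd, not even.

(⇐) Suppose m is even. Since 4 is even, 4m is even for every m, so 4m + 6 has the same parity as 6, which is even. Hence 4m + 6 is even.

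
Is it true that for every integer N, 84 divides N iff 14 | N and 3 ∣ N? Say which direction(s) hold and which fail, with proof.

(⟹) If 84 ∣ N, write N = 84q. Since 84 = 6·14, N = 14·(6q), so 14 ∣ N; and since 84 = 28·3, N = 3·(28q), so 3 ∣ N.

(⟸) This fails: take N = 42. Both 14 ∣ 42 and 3 ∣ 42, yet 42 is not a multiple of 84 (since 42 = 0·84 + 42), so 84 ∤ 42.

Not equivalent: only (⇒) holds.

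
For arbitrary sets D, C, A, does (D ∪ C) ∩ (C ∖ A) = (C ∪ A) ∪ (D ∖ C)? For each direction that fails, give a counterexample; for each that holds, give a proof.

Only the forward inclusion holds.

(⟸) This inclusion fails. Take D = {1}, C = ∅, A = ∅; then 1 ∈ (C ∪ A) ∪ (D ∖ C) but 1 ∉ (D ∪ C) ∩ (C ∖ A).

(⟹) Let x ∈ (D ∪ C) ∩ (C ∖ A). Then either x ∈ C and x ∉ D, A; or x ∈ D ∩ C and x ∉ A. In each case x ∈ (C ∪ A) ∪ (D ∖ C), so (D ∪ C) ∩ (C ∖ A) ⊆ (C ∪ A) ∪ (D ∖ C).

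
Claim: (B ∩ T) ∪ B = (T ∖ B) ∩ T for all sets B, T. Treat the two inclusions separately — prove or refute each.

Neither inclusion holds.

Forward inclusion. This inclusion fails. Take B = {1}, T = ∅; then 1 ∈ (B ∩ T) ∪ B but 1 ∉ (T ∖ B) ∩ T.

Reverse inclusion. This inclusion fails. Take B = ∅, T = {1}; then 1 ∈ (T ∖ B) ∩ T but 1 ∉ (B ∩ T) ∪ B.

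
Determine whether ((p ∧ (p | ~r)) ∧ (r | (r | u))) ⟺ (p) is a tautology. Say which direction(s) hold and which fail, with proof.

[⇒] Assume the antecedent. If p is true, p reduces to true regardless of the other variables. If p is false, the antecedent cannot hold. Either way p holds.

[⇐] This fails. Under p = T, r = F, u = F, the left side is false but the right side is true.

(⇒) holds; (⇐) fails.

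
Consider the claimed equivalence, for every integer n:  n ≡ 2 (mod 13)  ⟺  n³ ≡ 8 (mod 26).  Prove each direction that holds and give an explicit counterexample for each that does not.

Both directions fail.

(⇒) This fails: take n = 15. Then 15 ≡ 2 (mod 13), but 15³ = 3375 ≡ 21 (mod 26), not 8.

(⇐) This fails: take n = 6. Then 6³ = 216 ≡ 8 (mod 26), yet 6 ≡ 6 (mod 13), not 2.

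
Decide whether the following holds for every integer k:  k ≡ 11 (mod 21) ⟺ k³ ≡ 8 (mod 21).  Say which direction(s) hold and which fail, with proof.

Only the forward implication holds.

(→) Suppose k ≡ 11 (mod 21). Write k = 21j + 11. Then (21j + 11)³ = 9261j³ + 14553j² + 7623j + 1331 = 21(441j³ + 693j² + 363j + 63) + 8, so k³ ≡ 8 (mod 21).

(←) This fails: take k = 2. Then 2³ = 8 ≡ 8 (mod 21), yet 2 ≡ 2 (mod 21), not 11.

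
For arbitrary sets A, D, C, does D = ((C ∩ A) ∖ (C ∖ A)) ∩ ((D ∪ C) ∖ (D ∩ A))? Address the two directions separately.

(⊆) fails and (⊇) fails.

Forward inclusion. This inclusion fails. Take A = ∅, D = {1}, C = ∅; then 1 ∈ D but 1 ∉ ((C ∩ A) ∖ (C ∖ A)) ∩ ((D ∪ C) ∖ (D ∩ A)).

Reverse inclusion. This inclusion fails. Take A = {1}, D = ∅, C = {1}; then 1 ∈ ((C ∩ A) ∖ (C ∖ A)) ∩ ((D ∪ C) ∖ (D ∩ A)) but 1 ∉ D.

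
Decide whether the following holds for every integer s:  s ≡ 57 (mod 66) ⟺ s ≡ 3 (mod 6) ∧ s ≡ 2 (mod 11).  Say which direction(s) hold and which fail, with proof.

Both directions hold; the statement is true.

[⇒] Suppose s ≡ 57 (mod 66); write s = 66j + 57. Since 6 ∣ 66, reducing mod 6 gives s ≡ 57 ≡ 3 (mod 6); since 11 ∣ 66, reducing mod 11 gives s ≡ 57 ≡ 2 (mod 11).

[⇐] Conversely, if s ≡ 3 (mod 6) and s ≡ 2 (mod 11), then by the Chinese remainder theorem s ≡ 57 (mod 66). This is exactly s ≡ 57 (mod 66).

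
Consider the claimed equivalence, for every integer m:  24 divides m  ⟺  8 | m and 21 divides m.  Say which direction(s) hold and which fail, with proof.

Only the converse holds.

(⟹) This fails: take m = 24. Certainly 24 ∣ 24, but 21 ∤ 24.

(⟸) Suppose 8 ∣ m and 21 ∣ m. Any common multiple of 8 and 21 is a multiple of their lcm; here gcd(8, 21) = 1, so lcm(8, 21) = 8·21 = 168, so 168 ∣ m. Since 24 ∣ 168, it follows that 24 ∣ m.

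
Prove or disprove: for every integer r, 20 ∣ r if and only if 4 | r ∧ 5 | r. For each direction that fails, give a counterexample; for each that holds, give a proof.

(⇒) If 20 ∣ r, write r = 20q. Since 20 = 5·4, r = 4·(5q), so 4 ∣ r; and since 20 = 4·5, r = 5·(4q), so 5 ∣ r.

(⇐) Suppose 4 ∣ r and 5 ∣ r. Any common multiple of 4 and 5 is a multiple of their lcm; here gcd(4, 5) = 1, so lcm(4, 5) = 4·5 = 20, so 20 ∣ r.

The biconditional holds.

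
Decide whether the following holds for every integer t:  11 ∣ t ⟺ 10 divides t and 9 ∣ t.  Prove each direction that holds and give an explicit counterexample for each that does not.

Neither direction holds.

(⇒) This fails: take t = 11. Certainly 11 ∣ 11, but 10 ∤ 11.

(⇐) This fails: take t = 90. Both 10 ∣ 90 and 9 ∣ 90, yet 90 is not a multiple of 11 (since 90 = 8·11 + 2), so 11 ∤ 90.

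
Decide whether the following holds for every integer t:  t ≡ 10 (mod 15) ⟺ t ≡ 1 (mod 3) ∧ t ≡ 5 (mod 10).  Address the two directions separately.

Forward direction. This fails: t = 10 gives 10 ≡ 10 (mod 15) but 10 ≡ 0 (mod 10), so the conjunction on the right does not hold.

Converse. If t ≡ 1 (mod 3) and t ≡ 5 (mod 10), then by the Chinese remainder theorem t ≡ 25 (mod 30). Since 25 ≡ 10 (mod 15) and 15 ∣ 30, we get t ≡ 10 (mod 15).

Not equivalent: only (⇐) holds.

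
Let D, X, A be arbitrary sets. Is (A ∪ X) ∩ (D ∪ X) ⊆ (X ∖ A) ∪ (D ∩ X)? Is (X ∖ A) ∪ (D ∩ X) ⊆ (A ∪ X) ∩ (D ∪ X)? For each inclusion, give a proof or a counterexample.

Forward inclusion. This inclusion fails. Take D = {1}, X = ∅, A = {1}; then 1 ∈ (A ∪ X) ∩ (D ∪ X) but 1 ∉ (X ∖ A) ∪ (D ∩ X).

Reverse inclusion. Let x ∈ (X ∖ A) ∪ (D ∩ X). Then either x ∈ X and x ∉ D, A; or x ∈ D ∩ X and x ∉ A; or x ∈ D ∩ X ∩ A. In each case x ∈ (A ∪ X) ∩ (D ∪ X), so (X ∖ A) ∪ (D ∩ X) ⊆ (A ∪ X) ∩ (D ∪ X).

(⊆) fails; (⊇) holds.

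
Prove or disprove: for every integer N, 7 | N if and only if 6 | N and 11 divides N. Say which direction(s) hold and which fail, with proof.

Neither implication holds.

[⇒] This fails: take N = 7. Certainly 7 ∣ 7, but 6 ∤ 7.

[⇐] This fails: take N = 66. Both 6 ∣ 66 and 11 ∣ 66, yet 66 is not a multiple of 7 (since 66 = 9·7 + 3), so 7 ∤ 66.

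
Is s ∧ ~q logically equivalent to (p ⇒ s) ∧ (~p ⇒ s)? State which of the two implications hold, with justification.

(←) This fails. Under q = T, s = T, p = F, the left side is false but the right side is true.

(→) Assume the antecedent. If q is true, the antecedent cannot hold. If q is false, the antecedent forces (q = F, s = T, p = F) or (q = F, s = T, p = T), and (p ⇒ s) ∧ (~p ⇒ s) holds there. Either way (p ⇒ s) ∧ (~p ⇒ s) holds.

Not equivalent: only (⇒) holds.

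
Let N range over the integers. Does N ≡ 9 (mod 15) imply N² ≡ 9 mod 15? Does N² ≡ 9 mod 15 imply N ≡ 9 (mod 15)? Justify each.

Neither direction holds.

(⇒) This fails: take N = 9. Then 9 ≡ 9 (mod 15), but 9² = 81 ≡ 6 (mod 15), not 9.

(⇐) This fails: take N = 3. Then 3² = 9 ≡ 9 (mod 15), yet 3 ≡ 3 (mod 15), not 9.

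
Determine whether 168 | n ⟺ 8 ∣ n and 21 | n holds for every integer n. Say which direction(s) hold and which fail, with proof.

(⇒) If 168 ∣ n, write n = 168q. Since 168 = 21·8, n = 8·(21q), so 8 ∣ n; and since 168 = 8·21, n = 21·(8q), so 21 ∣ n.

(⇐) Suppose 8 ∣ n and 21 ∣ n. Any common multiple of 8 and 21 is a multiple of their lcm; here gcd(8, 21) = 1, so lcm(8, 21) = 8·21 = 168, so 168 ∣ n.

Both implications hold.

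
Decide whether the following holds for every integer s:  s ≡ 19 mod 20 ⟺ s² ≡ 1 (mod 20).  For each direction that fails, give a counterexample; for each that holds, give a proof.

(→) Suppose s ≡ 19 mod 20. Write s = 20j + 19. Then (20j + 19)² = 400j² + 760j + 361 = 20(20j² + 38j + 18) + 1, so s² ≡ 1 (mod 20).

(←) This fails: take s = 1. Then 1² = 1 ≡ 1 (mod 20), yet 1 ≡ 1 (mod 20), not 19.

Only the forward direction holds.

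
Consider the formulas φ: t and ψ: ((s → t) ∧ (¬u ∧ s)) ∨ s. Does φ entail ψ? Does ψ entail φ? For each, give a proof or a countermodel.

Forward direction. This fails. Under u = F, s = F, t = T, the left side is true but the right side is false.

Converse. This fails. Under u = F, s = T, t = F, the left side is false but the right side is true.

Neither direction holds.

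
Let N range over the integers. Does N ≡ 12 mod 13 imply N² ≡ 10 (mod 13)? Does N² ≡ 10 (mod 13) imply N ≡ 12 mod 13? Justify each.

(⇒) fails and (⇐) fails.

Forward direction. This fails: take N = 12. Then 12 ≡ 12 (mod 13), but 12² = 144 ≡ 1 (mod 13), not 10.

Converse. This fails: take N = 6. Then 6² = 36 ≡ 10 (mod 13), yet 6 ≡ 6 (mod 13), not 12.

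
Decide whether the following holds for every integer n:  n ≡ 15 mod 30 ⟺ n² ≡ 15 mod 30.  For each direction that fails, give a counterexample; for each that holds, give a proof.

(⟹) Suppose n ≡ 15 mod 30. Write n = 30j + 15. Then (30j + 15)² = 900j² + 900j + 225 = 30(30j² + 30j + 7) + 15, so n² ≡ 15 (mod 30).

(⟸) Conversely, suppose n² ≡ 15 (mod 30). The only residue r in {0, …, 29} with r² ≡ 15 (mod 30) is r = 15, so n ≡ 15 (mod 30).

Equivalent; both directions hold.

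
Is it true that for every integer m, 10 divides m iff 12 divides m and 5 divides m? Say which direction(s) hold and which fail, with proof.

Only the converse holds.

(⟹) This fails: take m = 10. Certainly 10 ∣ 10, but 12 ∤ 10.

(⟸) Suppose 12 ∣ m and 5 ∣ m. Any common multiple of 12 and 5 is a multiple of their lcm; here gcd(12, 5) = 1, so lcm(12, 5) = 12·5 = 60, so 60 ∣ m. Since 10 ∣ 60, it follows that 10 ∣ m.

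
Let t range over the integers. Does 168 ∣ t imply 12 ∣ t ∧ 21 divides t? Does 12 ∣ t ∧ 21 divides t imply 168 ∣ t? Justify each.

Not equivalent: only (⇒) holds.

[⇐] This fails: take t = 84. Both 12 ∣ 84 and 21 ∣ 84, yet 84 is not a multiple of 168 (since 84 = 0·168 + 84), so 168 ∤ 84.

[⇒] If 168 ∣ t, write t = 168q. Since 168 = 14·12, t = 12·(14q), so 12 ∣ t; and since 168 = 8·21, t = 21·(8q), so 21 ∣ t.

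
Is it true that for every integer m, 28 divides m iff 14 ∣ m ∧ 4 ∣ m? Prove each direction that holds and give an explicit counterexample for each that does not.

(⟸) Suppose 14 ∣ m and 4 ∣ m. Any common multiple of 14 and 4 is a multiple of their lcm; here lcm(14, 4) = 14·4/gcd(14, 4) = 56/2 = 28, so 28 ∣ m.

(⟹) If 28 ∣ m, write m = 28q. Since 28 = 2·14, m = 14·(2q), so 14 ∣ m; and since 28 = 7·4, m = 4·(7q), so 4 ∣ m.

Equivalent; both directions hold.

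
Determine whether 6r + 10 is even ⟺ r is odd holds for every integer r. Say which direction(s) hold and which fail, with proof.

The forward direction fails; the converse holds.

(⟸) Suppose r is odd. Since 6 is even, 6r is even for every r, so 6r + 10 has the same parity as 10, which is even. Hence 6r + 10 is even.

(⟹) This fails: take r = 6. Then 6r + 10 = 46, which is even, yet r = 6 is even, not odd.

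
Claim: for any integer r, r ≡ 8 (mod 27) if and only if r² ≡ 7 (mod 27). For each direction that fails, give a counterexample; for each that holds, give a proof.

Neither direction holds.

(⇒) This fails: take r = 8. Then 8 ≡ 8 (mod 27), but 8² = 64 ≡ 10 (mod 27), not 7.

(⇐) This fails: take r = 13. Then 13² = 169 ≡ 7 (mod 27), yet 13 ≡ 13 (mod 27), not 8.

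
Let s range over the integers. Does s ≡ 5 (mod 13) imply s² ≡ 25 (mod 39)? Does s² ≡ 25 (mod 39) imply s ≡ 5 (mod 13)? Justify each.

(⟹) This fails: take s = 18. Then 18 ≡ 5 (mod 13), but 18² = 324 ≡ 12 (mod 39), not 25.

(⟸) This fails: take s = 8. Then 8² = 64 ≡ 25 (mod 39), yet 8 ≡ 8 (mod 13), not 5.

Both directions fail.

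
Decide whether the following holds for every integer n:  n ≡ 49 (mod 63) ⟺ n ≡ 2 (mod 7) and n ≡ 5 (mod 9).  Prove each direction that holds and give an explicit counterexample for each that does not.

(⟹) This fails: n = 49 gives 49 ≡ 49 (mod 63) but 49 ≡ 0 (mod 7), so the conjunction on the right does not hold.

(⟸) This fails: n = 23 satisfies both congruences on the right (23 ≡ 2 mod 7 and 23 ≡ 5 mod 9) yet 23 ≡ 23 (mod 63), not 49.

Both directions fail.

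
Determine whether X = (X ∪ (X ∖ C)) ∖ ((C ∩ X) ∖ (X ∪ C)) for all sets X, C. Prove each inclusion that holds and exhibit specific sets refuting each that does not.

Reverse inclusion. Let x ∈ (X ∪ (X ∖ C)) ∖ ((C ∩ X) ∖ (X ∪ C)). Then either x ∈ X and x ∉ C; or x ∈ X ∩ C. In each case x ∈ X, so (X ∪ (X ∖ C)) ∖ ((C ∩ X) ∖ (X ∪ C)) ⊆ X.

Forward inclusion. Let x ∈ X. Then either x ∈ X and x ∉ C; or x ∈ X ∩ C. In each case x ∈ (X ∪ (X ∖ C)) ∖ ((C ∩ X) ∖ (X ∪ C)), so X ⊆ (X ∪ (X ∖ C)) ∖ ((C ∩ X) ∖ (X ∪ C)).

Both inclusions hold; the sets are equal.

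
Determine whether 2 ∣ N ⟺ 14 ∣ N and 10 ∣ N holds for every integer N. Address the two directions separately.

(⇐) Suppose 14 ∣ N and 10 ∣ N. Any common multiple of 14 and 10 is a multiple of their lcm; here lcm(14, 10) = 14·10/gcd(14, 10) = 140/2 = 70, so 70 ∣ N. Since 2 ∣ 70, it follows that 2 ∣ N.

(⇒) This fails: take N = 2. Certainly 2 ∣ 2, but 14 ∤ 2.

Only the reverse direction holds.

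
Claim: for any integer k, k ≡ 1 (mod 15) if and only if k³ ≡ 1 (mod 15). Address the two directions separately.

Converse. Suppose k³ ≡ 1 (mod 15). The only residue r in {0, …, 14} with r³ ≡ 1 (mod 15) is r = 1, so k ≡ 1 (mod 15).

Forward direction. Suppose k ≡ 1 (mod 15). Write k = 15j + 1. Then (15j + 1)³ = 3375j³ + 675j² + 45j + 1 = 15(225j³ + 45j² + 3j) + 1, so k³ ≡ 1 (mod 15).

Equivalent; both directions hold.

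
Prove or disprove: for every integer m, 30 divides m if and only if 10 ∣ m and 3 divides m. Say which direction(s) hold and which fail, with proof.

(⇒) If 30 ∣ m, write m = 30q. Since 30 = 3·10, m = 10·(3q), so 10 ∣ m; and since 30 = 10·3, m = 3·(10q), so 3 ∣ m.

(⇐) Suppose 10 ∣ m and 3 ∣ m. Any common multiple of 10 and 3 is a multiple of their lcm; here gcd(10, 3) = 1, so lcm(10, 3) = 10·3 = 30, so 30 ∣ m.

Equivalent; both directions hold.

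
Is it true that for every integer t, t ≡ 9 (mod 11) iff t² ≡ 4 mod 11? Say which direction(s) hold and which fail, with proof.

(⇒) Suppose t ≡ 9 (mod 11). Write t = 11j + 9. Then (11j + 9)² = 121j² + 198j + 81 = 11(11j² + 18j + 7) + 4, so t² ≡ 4 (mod 11).

(⇐) This fails: take t = 2. Then 2² = 4 ≡ 4 (mod 11), yet 2 ≡ 2 (mod 11), not 9.

Only the forward implication holds.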